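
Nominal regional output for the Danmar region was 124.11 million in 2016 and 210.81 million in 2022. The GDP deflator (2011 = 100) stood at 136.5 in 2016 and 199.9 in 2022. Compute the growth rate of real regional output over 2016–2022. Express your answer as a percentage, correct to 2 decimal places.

15.99%

Deflate each year: 2016 → 124.11/1.365 = 90.92; 2022 → 210.81/1.999 = 105.46.
So real regional output changed by 105.46/90.92 − 1 = 0.1599, i.e. 15.99%.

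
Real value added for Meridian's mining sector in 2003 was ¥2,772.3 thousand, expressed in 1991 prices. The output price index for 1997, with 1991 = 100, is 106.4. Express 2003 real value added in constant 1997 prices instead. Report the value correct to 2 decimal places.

Real value added in 1997 prices = Real value added in 1991 prices × (P_1997/P_1991) = 2772.3 × 1.064 = 2949.73.

¥2,949.73 thousand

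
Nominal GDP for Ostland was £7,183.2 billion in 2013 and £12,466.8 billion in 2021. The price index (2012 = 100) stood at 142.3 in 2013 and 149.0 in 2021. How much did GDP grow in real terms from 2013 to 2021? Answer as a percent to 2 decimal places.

65.75%

Deflate each year: 2013 → 7183.2/1.423 = 5047.93; 2021 → 12466.8/1.490 = 8366.98.
So real GDP changed by 8366.98/5047.93 − 1 = 0.6575, i.e. 65.75%.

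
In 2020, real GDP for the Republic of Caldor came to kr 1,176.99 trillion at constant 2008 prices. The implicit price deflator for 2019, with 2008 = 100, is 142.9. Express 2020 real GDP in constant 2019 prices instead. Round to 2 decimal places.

kr 1,681.92 trillion

Real GDP in 2019 prices = Real GDP in 2008 prices × (P_2019/P_2008) = 1176.99 × 1.429 = 1681.92.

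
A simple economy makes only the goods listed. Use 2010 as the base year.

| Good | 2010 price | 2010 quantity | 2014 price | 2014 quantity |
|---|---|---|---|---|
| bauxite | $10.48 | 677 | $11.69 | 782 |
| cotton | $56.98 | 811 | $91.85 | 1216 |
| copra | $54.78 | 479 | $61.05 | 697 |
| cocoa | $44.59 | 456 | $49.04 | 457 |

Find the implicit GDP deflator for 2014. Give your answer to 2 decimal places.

Nominal GDP 2014 = 11.69·782 + 91.85·1216 + 61.05·697 + 49.04·457 = 185794.31.
Real GDP 2014 (at 2010 prices) = 10.48·782 + 56.98·1216 + 54.78·697 + 44.59·457 = 136042.33.
Deflator = Nominal/Real × 100 = 185794.31/136042.33 × 100 = 136.571.

136.57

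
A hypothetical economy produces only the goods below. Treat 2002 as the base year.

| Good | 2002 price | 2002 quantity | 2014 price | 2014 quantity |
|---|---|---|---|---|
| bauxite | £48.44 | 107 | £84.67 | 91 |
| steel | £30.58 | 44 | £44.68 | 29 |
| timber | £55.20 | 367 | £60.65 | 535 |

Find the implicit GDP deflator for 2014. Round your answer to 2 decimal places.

Nominal GDP 2014 = 84.67·91 + 44.68·29 + 60.65·535 = 41448.44.
Real GDP 2014 (at 2002 prices) = 48.44·91 + 30.58·29 + 55.20·535 = 34826.86.
Deflator = Nominal/Real × 100 = 41448.44/34826.86 × 100 = 119.013.

119.01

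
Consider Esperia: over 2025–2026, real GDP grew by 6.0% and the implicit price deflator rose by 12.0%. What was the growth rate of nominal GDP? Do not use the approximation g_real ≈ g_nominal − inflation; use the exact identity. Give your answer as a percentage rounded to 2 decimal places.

(1 + g_nom) = (1 + g_real)(1 + π) = 1.0600 × 1.1200 = 1.18720.

18.72%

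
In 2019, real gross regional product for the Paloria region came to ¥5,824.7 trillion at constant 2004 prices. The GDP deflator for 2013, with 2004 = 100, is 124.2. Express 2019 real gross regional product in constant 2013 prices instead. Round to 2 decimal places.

¥7,234.28 trillion

Real gross regional product in 2013 prices = Real gross regional product in 2004 prices × (P_2013/P_2004) = 5824.7 × 1.242 = 7234.28.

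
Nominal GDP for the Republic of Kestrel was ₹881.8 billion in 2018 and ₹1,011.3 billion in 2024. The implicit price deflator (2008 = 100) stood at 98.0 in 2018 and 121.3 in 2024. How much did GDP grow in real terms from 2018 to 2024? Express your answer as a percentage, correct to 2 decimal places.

Deflate each year: 2018 → 881.8/0.980 = 899.80; 2024 → 1011.3/1.213 = 833.72.
So real GDP changed by 833.72/899.80 − 1 = -0.0734, i.e. -7.34%.

-7.34%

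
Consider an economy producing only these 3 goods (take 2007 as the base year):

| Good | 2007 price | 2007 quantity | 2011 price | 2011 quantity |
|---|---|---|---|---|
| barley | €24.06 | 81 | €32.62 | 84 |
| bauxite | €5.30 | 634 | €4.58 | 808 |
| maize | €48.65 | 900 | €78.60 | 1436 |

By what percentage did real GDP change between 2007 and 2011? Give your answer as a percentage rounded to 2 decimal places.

Real GDP 2007 = Nominal GDP 2007 = 24.06·81 + 5.30·634 + 48.65·900 = 49094.06.
Real GDP 2011 (at 2007 prices) = 24.06·84 + 5.30·808 + 48.65·1436 = 76164.84.
Real growth = 76164.84/49094.06 − 1 = 0.5514.

55.14%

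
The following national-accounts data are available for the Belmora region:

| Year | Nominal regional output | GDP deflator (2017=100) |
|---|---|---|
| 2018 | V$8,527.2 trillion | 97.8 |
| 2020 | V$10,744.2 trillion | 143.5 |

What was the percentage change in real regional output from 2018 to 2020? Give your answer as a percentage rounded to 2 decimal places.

-14.13%

Real regional output 2018 = 8527.2 / 0.978 = 8719.02.
Real regional output 2020 = 10744.2 / 1.435 = 7487.25.
Real growth = 7487.25 / 8719.02 − 1 = -0.1413.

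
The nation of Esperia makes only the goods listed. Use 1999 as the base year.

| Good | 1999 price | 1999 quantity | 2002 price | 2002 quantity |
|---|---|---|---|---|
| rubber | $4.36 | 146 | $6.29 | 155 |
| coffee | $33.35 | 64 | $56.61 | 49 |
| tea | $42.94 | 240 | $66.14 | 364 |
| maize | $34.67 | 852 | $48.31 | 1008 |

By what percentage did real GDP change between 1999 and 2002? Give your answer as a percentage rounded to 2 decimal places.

Real GDP 1999 = Nominal GDP 1999 = 4.36·146 + 33.35·64 + 42.94·240 + 34.67·852 = 42615.40.
Real GDP 2002 (at 1999 prices) = 4.36·155 + 33.35·49 + 42.94·364 + 34.67·1008 = 52887.47.
Real growth = 52887.47/42615.40 − 1 = 0.2410.

24.10%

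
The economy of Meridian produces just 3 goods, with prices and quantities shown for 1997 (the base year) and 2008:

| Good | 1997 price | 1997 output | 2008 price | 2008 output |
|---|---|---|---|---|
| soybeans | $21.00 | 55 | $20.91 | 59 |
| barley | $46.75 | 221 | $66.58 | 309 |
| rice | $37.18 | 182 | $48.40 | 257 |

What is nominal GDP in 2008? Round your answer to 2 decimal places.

Nominal GDP 2008 = Σ (p_2008 × q_2008) = 20.91·59 + 66.58·309 + 48.40·257 = 34245.71.

$34245.71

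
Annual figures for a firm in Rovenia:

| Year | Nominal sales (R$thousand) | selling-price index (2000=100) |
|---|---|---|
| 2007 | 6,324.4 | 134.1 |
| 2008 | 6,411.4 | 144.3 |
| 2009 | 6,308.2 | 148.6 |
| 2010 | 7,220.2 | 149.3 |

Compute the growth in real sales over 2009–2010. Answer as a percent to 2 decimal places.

13.92%

Real sales 2009 = 6308.2/1.486 = 4245.09.
Real sales 2010 = 7220.2/1.493 = 4836.03.
Change = 4836.03/4245.09 − 1 = 0.1392.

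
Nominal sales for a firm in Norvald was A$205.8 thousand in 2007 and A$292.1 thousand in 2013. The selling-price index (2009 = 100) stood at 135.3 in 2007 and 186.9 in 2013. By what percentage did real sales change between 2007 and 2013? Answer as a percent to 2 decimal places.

2.75%

Real sales 2007 = 205.8 / 1.353 = 152.11.
Real sales 2013 = 292.1 / 1.869 = 156.29.
Real growth = 156.29 / 152.11 − 1 = 0.0275.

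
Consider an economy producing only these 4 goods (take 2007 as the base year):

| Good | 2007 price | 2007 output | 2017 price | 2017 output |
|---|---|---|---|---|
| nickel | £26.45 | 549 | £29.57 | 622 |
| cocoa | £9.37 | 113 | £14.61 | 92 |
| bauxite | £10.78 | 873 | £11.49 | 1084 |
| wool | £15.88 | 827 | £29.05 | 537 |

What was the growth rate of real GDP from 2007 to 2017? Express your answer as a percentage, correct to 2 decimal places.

Real GDP 2007 = Nominal GDP 2007 = 26.45·549 + 9.37·113 + 10.78·873 + 15.88·827 = 38123.56.
Real GDP 2017 (at 2007 prices) = 26.45·622 + 9.37·92 + 10.78·1084 + 15.88·537 = 37527.02.
Real growth = 37527.02/38123.56 − 1 = -0.0156.

-1.56%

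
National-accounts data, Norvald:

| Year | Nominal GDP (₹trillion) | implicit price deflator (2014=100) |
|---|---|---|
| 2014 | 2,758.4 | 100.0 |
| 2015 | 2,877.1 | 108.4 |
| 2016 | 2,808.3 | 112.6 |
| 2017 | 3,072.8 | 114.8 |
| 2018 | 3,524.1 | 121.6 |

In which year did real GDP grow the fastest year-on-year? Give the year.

2015: real = 2877.1/1.084 = 2654.15; growth vs 2014 (2758.40) = -3.78%.
2016: real = 2808.3/1.126 = 2494.05; growth vs 2015 (2654.15) = -6.03%.
2017: real = 3072.8/1.148 = 2676.66; growth vs 2016 (2494.05) = 7.32%.
2018: real = 3524.1/1.216 = 2898.11; growth vs 2017 (2676.66) = 8.27%.

2018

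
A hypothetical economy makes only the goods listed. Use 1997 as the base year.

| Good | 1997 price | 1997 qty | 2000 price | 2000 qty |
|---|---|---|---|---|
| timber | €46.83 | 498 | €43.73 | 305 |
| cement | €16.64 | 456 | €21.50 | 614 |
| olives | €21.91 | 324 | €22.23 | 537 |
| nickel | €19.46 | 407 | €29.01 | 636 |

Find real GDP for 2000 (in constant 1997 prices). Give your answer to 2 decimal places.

€48642.34

Real GDP 2000 = Σ (p_1997 × q_2000) = 46.83·305 + 16.64·614 + 21.91·537 + 19.46·636 = 48642.34.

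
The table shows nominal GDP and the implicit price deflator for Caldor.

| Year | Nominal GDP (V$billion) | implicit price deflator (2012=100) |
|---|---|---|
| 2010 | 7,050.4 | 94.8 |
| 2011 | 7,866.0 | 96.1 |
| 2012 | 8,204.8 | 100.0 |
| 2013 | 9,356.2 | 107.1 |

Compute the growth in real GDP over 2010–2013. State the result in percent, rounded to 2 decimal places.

17.46%

Real GDP 2010 = 7050.4/0.948 = 7437.13.
Real GDP 2013 = 9356.2/1.071 = 8735.95.
Change = 8735.95/7437.13 − 1 = 0.1746.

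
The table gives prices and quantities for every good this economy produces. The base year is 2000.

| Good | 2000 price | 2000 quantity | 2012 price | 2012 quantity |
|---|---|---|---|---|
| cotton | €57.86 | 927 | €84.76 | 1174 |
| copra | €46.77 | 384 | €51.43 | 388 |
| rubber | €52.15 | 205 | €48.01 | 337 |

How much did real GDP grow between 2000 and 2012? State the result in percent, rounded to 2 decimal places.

Real GDP 2000 = Nominal GDP 2000 = 57.86·927 + 46.77·384 + 52.15·205 = 82286.65.
Real GDP 2012 (at 2000 prices) = 57.86·1174 + 46.77·388 + 52.15·337 = 103648.95.
Real growth = 103648.95/82286.65 − 1 = 0.2596.

25.96%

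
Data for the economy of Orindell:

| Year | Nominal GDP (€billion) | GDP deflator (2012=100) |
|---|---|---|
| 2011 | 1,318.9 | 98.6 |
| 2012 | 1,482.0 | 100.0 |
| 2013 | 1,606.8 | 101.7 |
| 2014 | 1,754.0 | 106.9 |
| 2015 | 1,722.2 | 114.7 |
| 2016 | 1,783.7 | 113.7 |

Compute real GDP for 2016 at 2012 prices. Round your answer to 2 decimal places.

Real GDP 2016 = 1783.7 / 1.137 = 1568.78.

€1,568.78 billion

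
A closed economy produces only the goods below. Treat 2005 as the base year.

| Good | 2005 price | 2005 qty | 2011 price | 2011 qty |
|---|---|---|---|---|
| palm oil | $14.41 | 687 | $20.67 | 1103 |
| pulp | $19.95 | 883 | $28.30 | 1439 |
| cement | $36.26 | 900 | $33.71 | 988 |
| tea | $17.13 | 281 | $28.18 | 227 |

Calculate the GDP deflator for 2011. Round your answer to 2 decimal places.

Nominal GDP 2011 = 20.67·1103 + 28.30·1439 + 33.71·988 + 28.18·227 = 103225.05.
Real GDP 2011 (at 2005 prices) = 14.41·1103 + 19.95·1439 + 36.26·988 + 17.13·227 = 84315.67.
Deflator = Nominal/Real × 100 = 103225.05/84315.67 × 100 = 122.427.

122.43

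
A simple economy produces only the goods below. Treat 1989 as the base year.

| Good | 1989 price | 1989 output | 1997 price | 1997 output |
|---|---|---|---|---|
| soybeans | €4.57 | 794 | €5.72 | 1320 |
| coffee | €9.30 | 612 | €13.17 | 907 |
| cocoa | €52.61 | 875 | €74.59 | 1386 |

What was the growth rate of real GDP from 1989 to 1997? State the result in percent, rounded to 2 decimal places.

57.87%

Real GDP 1989 = Nominal GDP 1989 = 4.57·794 + 9.30·612 + 52.61·875 = 55353.93.
Real GDP 1997 (at 1989 prices) = 4.57·1320 + 9.30·907 + 52.61·1386 = 87384.96.
Real growth = 87384.96/55353.93 − 1 = 0.5787.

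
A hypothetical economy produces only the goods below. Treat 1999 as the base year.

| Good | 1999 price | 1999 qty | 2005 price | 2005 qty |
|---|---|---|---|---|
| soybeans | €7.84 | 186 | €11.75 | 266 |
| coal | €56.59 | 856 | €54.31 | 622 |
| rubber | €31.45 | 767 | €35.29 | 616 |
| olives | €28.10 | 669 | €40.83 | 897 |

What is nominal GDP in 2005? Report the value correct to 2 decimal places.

€95269.47

Nominal GDP 2005 = Σ (p_2005 × q_2005) = 11.75·266 + 54.31·622 + 35.29·616 + 40.83·897 = 95269.47.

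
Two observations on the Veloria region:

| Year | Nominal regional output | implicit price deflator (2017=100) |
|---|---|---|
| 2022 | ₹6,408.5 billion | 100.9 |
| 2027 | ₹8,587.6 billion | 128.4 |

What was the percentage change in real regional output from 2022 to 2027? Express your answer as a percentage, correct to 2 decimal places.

Deflate each year: 2022 → 6408.5/1.009 = 6351.34; 2027 → 8587.6/1.284 = 6688.16.
So real regional output changed by 6688.16/6351.34 − 1 = 0.0530, i.e. 5.30%.

5.30%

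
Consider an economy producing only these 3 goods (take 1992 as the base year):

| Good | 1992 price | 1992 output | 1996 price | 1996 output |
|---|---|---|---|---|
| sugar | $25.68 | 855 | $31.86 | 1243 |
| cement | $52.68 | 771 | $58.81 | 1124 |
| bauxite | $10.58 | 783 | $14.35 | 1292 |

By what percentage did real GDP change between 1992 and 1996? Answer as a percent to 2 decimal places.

47.91%

Real GDP 1992 = Nominal GDP 1992 = 25.68·855 + 52.68·771 + 10.58·783 = 70856.82.
Real GDP 1996 (at 1992 prices) = 25.68·1243 + 52.68·1124 + 10.58·1292 = 104801.92.
Real growth = 104801.92/70856.82 − 1 = 0.4791.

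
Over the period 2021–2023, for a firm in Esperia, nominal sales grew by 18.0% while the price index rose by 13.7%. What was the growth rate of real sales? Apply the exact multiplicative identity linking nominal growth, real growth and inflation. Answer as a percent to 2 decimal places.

(1 + g_nom) = (1 + g_real)(1 + π), so g_real = 1.1800 / 1.1370 − 1 = 0.03782.

3.78%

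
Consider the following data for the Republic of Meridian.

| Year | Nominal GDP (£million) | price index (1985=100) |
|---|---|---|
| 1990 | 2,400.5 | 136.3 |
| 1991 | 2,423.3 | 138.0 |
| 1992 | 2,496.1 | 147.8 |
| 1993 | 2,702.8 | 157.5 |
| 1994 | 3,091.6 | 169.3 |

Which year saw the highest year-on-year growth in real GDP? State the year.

1994

1991: real = 2423.3/1.380 = 1756.01; growth vs 1990 (1761.19) = -0.29%.
1992: real = 2496.1/1.478 = 1688.84; growth vs 1991 (1756.01) = -3.83%.
1993: real = 2702.8/1.575 = 1716.06; growth vs 1992 (1688.84) = 1.61%.
1994: real = 3091.6/1.693 = 1826.11; growth vs 1993 (1716.06) = 6.41%.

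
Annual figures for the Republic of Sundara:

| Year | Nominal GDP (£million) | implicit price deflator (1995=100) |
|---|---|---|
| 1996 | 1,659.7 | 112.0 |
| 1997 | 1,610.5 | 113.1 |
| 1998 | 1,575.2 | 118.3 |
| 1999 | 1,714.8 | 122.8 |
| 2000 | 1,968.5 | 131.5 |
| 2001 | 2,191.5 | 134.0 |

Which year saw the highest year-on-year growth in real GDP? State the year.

2001

1997: real = 1610.5/1.131 = 1423.96; growth vs 1996 (1481.88) = -3.91%.
1998: real = 1575.2/1.183 = 1331.53; growth vs 1997 (1423.96) = -6.49%.
1999: real = 1714.8/1.228 = 1396.42; growth vs 1998 (1331.53) = 4.87%.
2000: real = 1968.5/1.315 = 1496.96; growth vs 1999 (1396.42) = 7.20%.
2001: real = 2191.5/1.340 = 1635.45; growth vs 2000 (1496.96) = 9.25%.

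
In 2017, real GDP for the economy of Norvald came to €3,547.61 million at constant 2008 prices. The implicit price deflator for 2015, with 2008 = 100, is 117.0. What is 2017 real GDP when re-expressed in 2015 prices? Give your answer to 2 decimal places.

Real GDP in 2015 prices = Real GDP in 2008 prices × (P_2015/P_2008) = 3547.61 × 1.170 = 4150.70.

€4,150.70 million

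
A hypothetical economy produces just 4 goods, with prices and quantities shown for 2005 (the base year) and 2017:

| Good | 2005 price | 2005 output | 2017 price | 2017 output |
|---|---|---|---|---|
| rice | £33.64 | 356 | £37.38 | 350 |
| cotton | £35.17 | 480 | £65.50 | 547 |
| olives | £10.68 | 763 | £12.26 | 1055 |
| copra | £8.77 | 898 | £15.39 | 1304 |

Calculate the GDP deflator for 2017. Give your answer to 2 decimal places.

Nominal GDP 2017 = 37.38·350 + 65.50·547 + 12.26·1055 + 15.39·1304 = 81914.36.
Real GDP 2017 (at 2005 prices) = 33.64·350 + 35.17·547 + 10.68·1055 + 8.77·1304 = 53715.47.
Deflator = Nominal/Real × 100 = 81914.36/53715.47 × 100 = 152.497.

152.50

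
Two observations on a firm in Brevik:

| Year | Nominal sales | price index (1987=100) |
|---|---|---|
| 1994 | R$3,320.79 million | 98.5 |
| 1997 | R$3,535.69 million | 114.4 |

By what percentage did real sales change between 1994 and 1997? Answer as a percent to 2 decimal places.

-8.33%

Deflate each year: 1994 → 3320.79/0.985 = 3371.36; 1997 → 3535.69/1.144 = 3090.64.
So real sales changed by 3090.64/3371.36 − 1 = -0.0833, i.e. -8.33%.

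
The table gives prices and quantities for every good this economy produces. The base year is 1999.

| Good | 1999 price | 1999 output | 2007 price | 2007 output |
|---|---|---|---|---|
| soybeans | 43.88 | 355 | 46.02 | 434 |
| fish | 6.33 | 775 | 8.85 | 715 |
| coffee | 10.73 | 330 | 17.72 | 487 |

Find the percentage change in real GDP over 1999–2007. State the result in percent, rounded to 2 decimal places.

Real GDP 1999 = Nominal GDP 1999 = 43.88·355 + 6.33·775 + 10.73·330 = 24024.05.
Real GDP 2007 (at 1999 prices) = 43.88·434 + 6.33·715 + 10.73·487 = 28795.38.
Real growth = 28795.38/24024.05 − 1 = 0.1986.

19.86%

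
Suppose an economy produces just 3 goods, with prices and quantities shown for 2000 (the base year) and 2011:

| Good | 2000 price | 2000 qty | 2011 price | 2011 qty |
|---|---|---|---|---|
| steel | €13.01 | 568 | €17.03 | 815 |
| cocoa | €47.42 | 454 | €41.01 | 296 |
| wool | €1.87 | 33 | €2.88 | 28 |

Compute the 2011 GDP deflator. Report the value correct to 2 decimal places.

Nominal GDP 2011 = 17.03·815 + 41.01·296 + 2.88·28 = 26099.05.
Real GDP 2011 (at 2000 prices) = 13.01·815 + 47.42·296 + 1.87·28 = 24691.83.
Deflator = Nominal/Real × 100 = 26099.05/24691.83 × 100 = 105.699.

105.70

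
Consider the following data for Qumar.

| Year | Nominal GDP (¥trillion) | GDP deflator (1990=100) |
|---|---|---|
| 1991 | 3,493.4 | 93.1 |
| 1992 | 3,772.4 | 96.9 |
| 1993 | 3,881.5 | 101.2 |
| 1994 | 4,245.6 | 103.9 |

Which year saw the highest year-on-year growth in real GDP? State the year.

1994

1992: real = 3772.4/0.969 = 3893.09; growth vs 1991 (3752.31) = 3.75%.
1993: real = 3881.5/1.012 = 3835.47; growth vs 1992 (3893.09) = -1.48%.
1994: real = 4245.6/1.039 = 4086.24; growth vs 1993 (3835.47) = 6.54%.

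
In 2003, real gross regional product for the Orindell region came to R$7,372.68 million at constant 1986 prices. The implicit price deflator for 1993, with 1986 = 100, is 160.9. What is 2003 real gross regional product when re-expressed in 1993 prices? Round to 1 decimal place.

Real gross regional product in 1993 prices = Real gross regional product in 1986 prices × (P_1993/P_1986) = 7372.68 × 1.609 = 11862.64.

R$11,862.6 million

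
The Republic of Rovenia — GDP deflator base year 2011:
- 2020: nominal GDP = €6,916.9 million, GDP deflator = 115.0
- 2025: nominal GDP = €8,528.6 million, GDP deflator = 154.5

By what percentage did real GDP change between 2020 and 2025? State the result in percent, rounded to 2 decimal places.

-8.22%

Deflate each year: 2020 → 6916.9/1.150 = 6014.70; 2025 → 8528.6/1.545 = 5520.13.
So real GDP changed by 5520.13/6014.70 − 1 = -0.0822, i.e. -8.22%.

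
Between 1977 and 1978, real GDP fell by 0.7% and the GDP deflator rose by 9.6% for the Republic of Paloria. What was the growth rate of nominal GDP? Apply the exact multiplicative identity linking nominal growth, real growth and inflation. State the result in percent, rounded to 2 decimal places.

(1 + g_nom) = (1 + g_real)(1 + π) = 0.9930 × 1.0960 = 1.08833.

8.83%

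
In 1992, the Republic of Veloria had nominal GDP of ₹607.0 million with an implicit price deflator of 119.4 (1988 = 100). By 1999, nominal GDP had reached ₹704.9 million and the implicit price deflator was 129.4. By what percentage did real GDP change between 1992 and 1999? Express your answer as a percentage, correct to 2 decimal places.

Deflate each year: 1992 → 607.0/1.194 = 508.38; 1999 → 704.9/1.294 = 544.74.
So real GDP changed by 544.74/508.38 − 1 = 0.0715, i.e. 7.15%.

7.15%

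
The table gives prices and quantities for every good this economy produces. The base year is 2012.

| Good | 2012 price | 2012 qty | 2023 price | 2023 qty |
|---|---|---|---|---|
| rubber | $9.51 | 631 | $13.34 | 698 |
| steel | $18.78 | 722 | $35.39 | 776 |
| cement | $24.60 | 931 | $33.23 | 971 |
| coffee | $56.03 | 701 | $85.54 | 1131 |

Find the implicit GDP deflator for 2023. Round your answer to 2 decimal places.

152.84

Nominal GDP 2023 = 13.34·698 + 35.39·776 + 33.23·971 + 85.54·1131 = 165786.03.
Real GDP 2023 (at 2012 prices) = 9.51·698 + 18.78·776 + 24.60·971 + 56.03·1131 = 108467.79.
Deflator = Nominal/Real × 100 = 165786.03/108467.79 × 100 = 152.844.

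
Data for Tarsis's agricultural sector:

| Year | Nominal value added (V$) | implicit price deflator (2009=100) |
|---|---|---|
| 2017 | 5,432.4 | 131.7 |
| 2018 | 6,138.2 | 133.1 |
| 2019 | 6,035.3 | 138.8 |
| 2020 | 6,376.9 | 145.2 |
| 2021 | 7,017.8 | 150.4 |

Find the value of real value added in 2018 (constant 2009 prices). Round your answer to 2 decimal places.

V$4,611.72

Real value added 2018 = 6138.2 / 1.331 = 4611.72.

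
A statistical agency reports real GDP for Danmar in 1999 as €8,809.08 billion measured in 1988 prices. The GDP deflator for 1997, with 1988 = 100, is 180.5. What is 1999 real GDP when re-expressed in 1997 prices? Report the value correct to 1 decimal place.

€15,900.4 billion

Real GDP in 1997 prices = Real GDP in 1988 prices × (P_1997/P_1988) = 8809.08 × 1.805 = 15900.39.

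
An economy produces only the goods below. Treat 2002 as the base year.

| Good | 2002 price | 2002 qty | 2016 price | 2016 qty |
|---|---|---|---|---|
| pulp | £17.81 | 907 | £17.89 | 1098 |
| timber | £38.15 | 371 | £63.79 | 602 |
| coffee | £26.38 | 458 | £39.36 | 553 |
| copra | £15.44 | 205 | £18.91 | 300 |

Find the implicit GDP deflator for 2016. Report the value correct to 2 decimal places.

138.45

Nominal GDP 2016 = 17.89·1098 + 63.79·602 + 39.36·553 + 18.91·300 = 85483.88.
Real GDP 2016 (at 2002 prices) = 17.81·1098 + 38.15·602 + 26.38·553 + 15.44·300 = 61741.82.
Deflator = Nominal/Real × 100 = 85483.88/61741.82 × 100 = 138.454.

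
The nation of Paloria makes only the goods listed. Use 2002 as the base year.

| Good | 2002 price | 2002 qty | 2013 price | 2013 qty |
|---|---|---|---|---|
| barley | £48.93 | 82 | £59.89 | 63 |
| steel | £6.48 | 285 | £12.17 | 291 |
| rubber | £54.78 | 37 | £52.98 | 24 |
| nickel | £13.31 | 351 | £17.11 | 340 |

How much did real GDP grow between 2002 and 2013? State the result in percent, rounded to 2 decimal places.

-13.93%

Real GDP 2002 = Nominal GDP 2002 = 48.93·82 + 6.48·285 + 54.78·37 + 13.31·351 = 12557.73.
Real GDP 2013 (at 2002 prices) = 48.93·63 + 6.48·291 + 54.78·24 + 13.31·340 = 10808.39.
Real growth = 10808.39/12557.73 − 1 = -0.1393.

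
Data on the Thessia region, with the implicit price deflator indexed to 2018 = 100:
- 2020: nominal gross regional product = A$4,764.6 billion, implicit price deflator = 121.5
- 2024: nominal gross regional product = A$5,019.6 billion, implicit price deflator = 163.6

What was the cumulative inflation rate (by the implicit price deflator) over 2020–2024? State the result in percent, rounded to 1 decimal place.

34.7%

Price-level change = 163.6 / 121.5 − 1 = 0.3465.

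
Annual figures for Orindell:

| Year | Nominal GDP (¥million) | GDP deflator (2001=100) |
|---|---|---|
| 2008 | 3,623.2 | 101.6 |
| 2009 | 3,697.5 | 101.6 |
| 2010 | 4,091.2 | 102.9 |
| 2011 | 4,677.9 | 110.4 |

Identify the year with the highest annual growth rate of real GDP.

2009: real = 3697.5/1.016 = 3639.27; growth vs 2008 (3566.14) = 2.05%.
2010: real = 4091.2/1.029 = 3975.90; growth vs 2009 (3639.27) = 9.25%.
2011: real = 4677.9/1.104 = 4237.23; growth vs 2010 (3975.90) = 6.57%.

2010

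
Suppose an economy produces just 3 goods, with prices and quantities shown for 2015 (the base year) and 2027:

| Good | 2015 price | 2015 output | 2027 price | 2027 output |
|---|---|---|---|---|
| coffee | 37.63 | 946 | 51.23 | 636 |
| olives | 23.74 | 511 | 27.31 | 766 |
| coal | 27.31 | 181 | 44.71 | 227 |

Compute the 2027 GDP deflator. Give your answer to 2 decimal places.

131.74

Nominal GDP 2027 = 51.23·636 + 27.31·766 + 44.71·227 = 63650.91.
Real GDP 2027 (at 2015 prices) = 37.63·636 + 23.74·766 + 27.31·227 = 48316.89.
Deflator = Nominal/Real × 100 = 63650.91/48316.89 × 100 = 131.736.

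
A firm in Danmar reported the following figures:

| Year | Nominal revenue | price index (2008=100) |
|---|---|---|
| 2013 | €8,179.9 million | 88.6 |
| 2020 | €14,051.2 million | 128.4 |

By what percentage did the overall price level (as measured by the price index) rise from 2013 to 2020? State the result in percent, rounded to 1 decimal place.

Price-level change = 128.4 / 88.6 − 1 = 0.4492.

44.9%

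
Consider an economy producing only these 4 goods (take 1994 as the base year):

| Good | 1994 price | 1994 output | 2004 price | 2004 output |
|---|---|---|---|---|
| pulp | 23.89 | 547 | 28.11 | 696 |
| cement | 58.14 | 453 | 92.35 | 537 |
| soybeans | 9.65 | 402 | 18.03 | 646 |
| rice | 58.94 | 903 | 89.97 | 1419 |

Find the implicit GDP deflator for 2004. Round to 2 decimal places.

Nominal GDP 2004 = 28.11·696 + 92.35·537 + 18.03·646 + 89.97·1419 = 208471.32.
Real GDP 2004 (at 1994 prices) = 23.89·696 + 58.14·537 + 9.65·646 + 58.94·1419 = 137718.38.
Deflator = Nominal/Real × 100 = 208471.32/137718.38 × 100 = 151.375.

151.38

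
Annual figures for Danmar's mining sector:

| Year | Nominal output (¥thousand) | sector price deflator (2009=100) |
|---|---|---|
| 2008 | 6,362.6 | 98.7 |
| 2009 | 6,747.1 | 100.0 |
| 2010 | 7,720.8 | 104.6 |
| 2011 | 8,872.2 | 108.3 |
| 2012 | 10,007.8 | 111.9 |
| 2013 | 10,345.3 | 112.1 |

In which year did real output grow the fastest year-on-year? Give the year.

2009: real = 6747.1/1.000 = 6747.10; growth vs 2008 (6446.40) = 4.66%.
2010: real = 7720.8/1.046 = 7381.26; growth vs 2009 (6747.10) = 9.40%.
2011: real = 8872.2/1.083 = 8192.24; growth vs 2010 (7381.26) = 10.99%.
2012: real = 10007.8/1.119 = 8943.52; growth vs 2011 (8192.24) = 9.17%.
2013: real = 10345.3/1.121 = 9228.64; growth vs 2012 (8943.52) = 3.19%.

2011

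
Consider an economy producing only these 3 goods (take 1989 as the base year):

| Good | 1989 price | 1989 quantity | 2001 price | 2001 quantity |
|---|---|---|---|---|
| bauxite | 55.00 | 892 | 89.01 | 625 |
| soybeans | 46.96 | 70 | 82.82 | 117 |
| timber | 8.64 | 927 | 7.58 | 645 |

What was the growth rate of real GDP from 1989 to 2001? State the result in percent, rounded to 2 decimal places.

-24.71%

Real GDP 1989 = Nominal GDP 1989 = 55.00·892 + 46.96·70 + 8.64·927 = 60356.48.
Real GDP 2001 (at 1989 prices) = 55.00·625 + 46.96·117 + 8.64·645 = 45442.12.
Real growth = 45442.12/60356.48 − 1 = -0.2471.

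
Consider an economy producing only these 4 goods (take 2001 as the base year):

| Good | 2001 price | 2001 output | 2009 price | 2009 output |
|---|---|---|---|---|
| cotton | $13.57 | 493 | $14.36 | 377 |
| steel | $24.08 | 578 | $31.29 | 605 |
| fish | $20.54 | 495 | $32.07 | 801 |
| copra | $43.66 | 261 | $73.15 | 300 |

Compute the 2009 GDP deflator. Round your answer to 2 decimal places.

146.19

Nominal GDP 2009 = 14.36·377 + 31.29·605 + 32.07·801 + 73.15·300 = 71977.24.
Real GDP 2009 (at 2001 prices) = 13.57·377 + 24.08·605 + 20.54·801 + 43.66·300 = 49234.83.
Deflator = Nominal/Real × 100 = 71977.24/49234.83 × 100 = 146.192.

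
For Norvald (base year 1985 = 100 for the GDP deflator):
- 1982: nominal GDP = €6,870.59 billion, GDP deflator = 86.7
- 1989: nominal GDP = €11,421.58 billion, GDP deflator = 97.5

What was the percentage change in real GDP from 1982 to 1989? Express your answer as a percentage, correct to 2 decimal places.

Deflate each year: 1982 → 6870.59/0.867 = 7924.56; 1989 → 11421.58/0.975 = 11714.44.
So real GDP changed by 11714.44/7924.56 − 1 = 0.4782, i.e. 47.82%.

47.82%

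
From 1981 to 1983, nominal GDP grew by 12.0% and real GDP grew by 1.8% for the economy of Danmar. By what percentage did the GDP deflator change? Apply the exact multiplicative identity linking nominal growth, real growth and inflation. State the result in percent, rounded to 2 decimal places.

10.02%

(1 + g_nom) = (1 + g_real)(1 + π), so π = 1.1200 / 1.0180 − 1 = 0.10020.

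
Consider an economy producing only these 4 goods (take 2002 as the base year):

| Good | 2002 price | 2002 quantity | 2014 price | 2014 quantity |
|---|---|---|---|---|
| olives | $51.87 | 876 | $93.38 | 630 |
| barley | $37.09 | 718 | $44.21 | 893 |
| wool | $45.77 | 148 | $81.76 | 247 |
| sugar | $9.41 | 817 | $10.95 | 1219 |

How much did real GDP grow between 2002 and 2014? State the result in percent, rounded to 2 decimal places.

Real GDP 2002 = Nominal GDP 2002 = 51.87·876 + 37.09·718 + 45.77·148 + 9.41·817 = 86530.67.
Real GDP 2014 (at 2002 prices) = 51.87·630 + 37.09·893 + 45.77·247 + 9.41·1219 = 88575.45.
Real growth = 88575.45/86530.67 − 1 = 0.0236.

2.36%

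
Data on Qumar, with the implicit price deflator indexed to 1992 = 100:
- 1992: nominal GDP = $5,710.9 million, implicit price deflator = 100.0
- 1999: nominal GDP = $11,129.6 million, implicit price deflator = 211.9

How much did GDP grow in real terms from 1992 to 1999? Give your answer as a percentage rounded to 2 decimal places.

-8.03%

Deflate each year: 1992 → 5710.9/1.000 = 5710.90; 1999 → 11129.6/2.119 = 5252.29.
So real GDP changed by 5252.29/5710.90 − 1 = -0.0803, i.e. -8.03%.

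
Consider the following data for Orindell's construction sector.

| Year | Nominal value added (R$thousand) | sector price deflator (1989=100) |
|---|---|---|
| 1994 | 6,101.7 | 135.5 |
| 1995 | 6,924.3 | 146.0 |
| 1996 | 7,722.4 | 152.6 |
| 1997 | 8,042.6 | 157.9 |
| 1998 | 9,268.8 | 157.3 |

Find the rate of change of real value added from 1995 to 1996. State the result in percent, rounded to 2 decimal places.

6.70%

Real value added 1995 = 6924.3/1.460 = 4742.67.
Real value added 1996 = 7722.4/1.526 = 5060.55.
Change = 5060.55/4742.67 − 1 = 0.0670.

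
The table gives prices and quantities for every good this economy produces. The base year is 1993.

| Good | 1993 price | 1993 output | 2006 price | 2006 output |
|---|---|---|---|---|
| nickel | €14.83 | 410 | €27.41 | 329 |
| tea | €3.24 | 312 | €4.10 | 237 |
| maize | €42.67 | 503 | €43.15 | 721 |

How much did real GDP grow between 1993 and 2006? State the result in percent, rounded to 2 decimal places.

27.52%

Real GDP 1993 = Nominal GDP 1993 = 14.83·410 + 3.24·312 + 42.67·503 = 28554.19.
Real GDP 2006 (at 1993 prices) = 14.83·329 + 3.24·237 + 42.67·721 = 36412.02.
Real growth = 36412.02/28554.19 − 1 = 0.2752.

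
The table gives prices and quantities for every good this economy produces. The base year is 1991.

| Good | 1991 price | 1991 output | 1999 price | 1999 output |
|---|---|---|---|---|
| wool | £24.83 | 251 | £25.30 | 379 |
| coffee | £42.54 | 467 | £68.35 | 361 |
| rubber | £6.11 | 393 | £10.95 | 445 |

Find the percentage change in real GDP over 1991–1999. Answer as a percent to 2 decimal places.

-3.56%

Real GDP 1991 = Nominal GDP 1991 = 24.83·251 + 42.54·467 + 6.11·393 = 28499.74.
Real GDP 1999 (at 1991 prices) = 24.83·379 + 42.54·361 + 6.11·445 = 27486.46.
Real growth = 27486.46/28499.74 − 1 = -0.0356.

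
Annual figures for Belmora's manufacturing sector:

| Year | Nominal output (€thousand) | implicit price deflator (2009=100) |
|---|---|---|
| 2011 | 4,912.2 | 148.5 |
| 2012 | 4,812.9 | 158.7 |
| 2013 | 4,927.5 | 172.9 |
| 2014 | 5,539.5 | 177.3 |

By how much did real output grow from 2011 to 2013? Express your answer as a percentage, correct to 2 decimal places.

Real output 2011 = 4912.2/1.485 = 3307.88.
Real output 2013 = 4927.5/1.729 = 2849.91.
Change = 2849.91/3307.88 − 1 = -0.1384.

-13.84%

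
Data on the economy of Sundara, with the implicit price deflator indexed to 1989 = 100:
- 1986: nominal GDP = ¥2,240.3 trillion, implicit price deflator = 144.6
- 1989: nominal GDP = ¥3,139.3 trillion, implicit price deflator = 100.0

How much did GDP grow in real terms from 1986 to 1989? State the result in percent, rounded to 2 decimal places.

Real GDP 1986 = 2240.3 / 1.446 = 1549.31.
Real GDP 1989 = 3139.3 / 1.000 = 3139.30.
Real growth = 3139.30 / 1549.31 − 1 = 1.0263.

102.63%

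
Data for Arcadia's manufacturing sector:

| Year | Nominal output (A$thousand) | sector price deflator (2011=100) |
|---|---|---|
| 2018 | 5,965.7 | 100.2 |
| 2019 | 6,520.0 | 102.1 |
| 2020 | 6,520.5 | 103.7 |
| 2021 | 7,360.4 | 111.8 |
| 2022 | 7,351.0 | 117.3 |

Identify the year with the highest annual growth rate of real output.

2019: real = 6520.0/1.021 = 6385.90; growth vs 2018 (5953.79) = 7.26%.
2020: real = 6520.5/1.037 = 6287.85; growth vs 2019 (6385.90) = -1.54%.
2021: real = 7360.4/1.118 = 6583.54; growth vs 2020 (6287.85) = 4.70%.
2022: real = 7351.0/1.173 = 6266.84; growth vs 2021 (6583.54) = -4.81%.

2019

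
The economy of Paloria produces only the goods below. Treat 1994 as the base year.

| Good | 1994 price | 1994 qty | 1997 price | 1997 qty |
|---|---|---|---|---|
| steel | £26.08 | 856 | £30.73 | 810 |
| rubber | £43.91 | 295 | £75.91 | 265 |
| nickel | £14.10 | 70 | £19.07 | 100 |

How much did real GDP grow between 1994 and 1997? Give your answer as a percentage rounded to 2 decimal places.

Real GDP 1994 = Nominal GDP 1994 = 26.08·856 + 43.91·295 + 14.10·70 = 36264.93.
Real GDP 1997 (at 1994 prices) = 26.08·810 + 43.91·265 + 14.10·100 = 34170.95.
Real growth = 34170.95/36264.93 − 1 = -0.0577.

-5.77%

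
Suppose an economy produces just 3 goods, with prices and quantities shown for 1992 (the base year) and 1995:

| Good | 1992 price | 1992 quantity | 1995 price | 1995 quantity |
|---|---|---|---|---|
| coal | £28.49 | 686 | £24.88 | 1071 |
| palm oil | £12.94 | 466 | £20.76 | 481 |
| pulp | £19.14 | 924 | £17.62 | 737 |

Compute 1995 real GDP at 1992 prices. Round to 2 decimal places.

Real GDP 1995 = Σ (p_1992 × q_1995) = 28.49·1071 + 12.94·481 + 19.14·737 = 50843.11.

£50843.11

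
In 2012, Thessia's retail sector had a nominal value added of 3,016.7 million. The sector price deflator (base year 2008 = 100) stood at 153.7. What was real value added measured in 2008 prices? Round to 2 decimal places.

Real value added = Nominal / (sector price deflator/100) = 3016.7 / 1.537 = 1962.72.

1,962.72 million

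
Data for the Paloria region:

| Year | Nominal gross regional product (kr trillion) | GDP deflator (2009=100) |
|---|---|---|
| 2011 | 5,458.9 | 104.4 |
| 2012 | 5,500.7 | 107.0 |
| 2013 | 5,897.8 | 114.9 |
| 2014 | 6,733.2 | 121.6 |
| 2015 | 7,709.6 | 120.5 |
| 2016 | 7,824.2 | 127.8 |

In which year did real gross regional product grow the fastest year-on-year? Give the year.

2012: real = 5500.7/1.070 = 5140.84; growth vs 2011 (5228.83) = -1.68%.
2013: real = 5897.8/1.149 = 5132.99; growth vs 2012 (5140.84) = -0.15%.
2014: real = 6733.2/1.216 = 5537.17; growth vs 2013 (5132.99) = 7.87%.
2015: real = 7709.6/1.205 = 6398.01; growth vs 2014 (5537.17) = 15.55%.
2016: real = 7824.2/1.278 = 6122.22; growth vs 2015 (6398.01) = -4.31%.

2015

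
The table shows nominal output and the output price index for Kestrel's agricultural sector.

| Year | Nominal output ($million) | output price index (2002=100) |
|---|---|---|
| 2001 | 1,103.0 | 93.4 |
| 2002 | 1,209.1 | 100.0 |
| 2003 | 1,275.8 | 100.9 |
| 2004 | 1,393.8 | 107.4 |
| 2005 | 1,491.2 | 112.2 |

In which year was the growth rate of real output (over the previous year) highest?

2003

2002: real = 1209.1/1.000 = 1209.10; growth vs 2001 (1180.94) = 2.38%.
2003: real = 1275.8/1.009 = 1264.42; growth vs 2002 (1209.10) = 4.58%.
2004: real = 1393.8/1.074 = 1297.77; growth vs 2003 (1264.42) = 2.64%.
2005: real = 1491.2/1.122 = 1329.06; growth vs 2004 (1297.77) = 2.41%.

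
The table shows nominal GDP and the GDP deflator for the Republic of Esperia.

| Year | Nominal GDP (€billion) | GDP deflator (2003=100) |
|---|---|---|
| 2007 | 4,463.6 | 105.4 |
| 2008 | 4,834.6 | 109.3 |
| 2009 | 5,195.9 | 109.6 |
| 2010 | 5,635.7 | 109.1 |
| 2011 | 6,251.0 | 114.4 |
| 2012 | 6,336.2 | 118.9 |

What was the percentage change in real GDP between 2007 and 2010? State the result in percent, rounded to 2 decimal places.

Real GDP 2007 = 4463.6/1.054 = 4234.91.
Real GDP 2010 = 5635.7/1.091 = 5165.63.
Change = 5165.63/4234.91 − 1 = 0.2198.

21.98%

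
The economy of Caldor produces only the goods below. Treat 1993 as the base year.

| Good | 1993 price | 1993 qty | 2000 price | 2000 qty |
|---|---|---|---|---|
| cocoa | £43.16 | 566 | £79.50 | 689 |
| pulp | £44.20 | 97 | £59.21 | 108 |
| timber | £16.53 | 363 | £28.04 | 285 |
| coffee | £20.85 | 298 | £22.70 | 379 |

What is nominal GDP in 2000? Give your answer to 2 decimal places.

£77764.88

Nominal GDP 2000 = Σ (p_2000 × q_2000) = 79.50·689 + 59.21·108 + 28.04·285 + 22.70·379 = 77764.88.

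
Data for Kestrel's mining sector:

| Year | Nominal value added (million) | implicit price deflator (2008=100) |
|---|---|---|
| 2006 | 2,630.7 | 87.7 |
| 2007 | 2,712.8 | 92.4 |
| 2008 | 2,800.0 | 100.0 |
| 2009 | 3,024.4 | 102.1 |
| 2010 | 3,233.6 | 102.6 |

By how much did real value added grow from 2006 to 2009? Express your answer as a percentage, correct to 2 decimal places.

-1.25%

Real value added 2006 = 2630.7/0.877 = 2999.66.
Real value added 2009 = 3024.4/1.021 = 2962.19.
Change = 2962.19/2999.66 − 1 = -0.0125.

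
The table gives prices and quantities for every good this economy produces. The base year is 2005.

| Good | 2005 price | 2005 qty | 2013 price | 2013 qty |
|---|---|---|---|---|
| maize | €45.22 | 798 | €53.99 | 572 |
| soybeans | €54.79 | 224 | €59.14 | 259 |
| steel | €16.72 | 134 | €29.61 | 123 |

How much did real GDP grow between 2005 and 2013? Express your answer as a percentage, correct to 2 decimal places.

-16.77%

Real GDP 2005 = Nominal GDP 2005 = 45.22·798 + 54.79·224 + 16.72·134 = 50599.00.
Real GDP 2013 (at 2005 prices) = 45.22·572 + 54.79·259 + 16.72·123 = 42113.01.
Real growth = 42113.01/50599.00 − 1 = -0.1677.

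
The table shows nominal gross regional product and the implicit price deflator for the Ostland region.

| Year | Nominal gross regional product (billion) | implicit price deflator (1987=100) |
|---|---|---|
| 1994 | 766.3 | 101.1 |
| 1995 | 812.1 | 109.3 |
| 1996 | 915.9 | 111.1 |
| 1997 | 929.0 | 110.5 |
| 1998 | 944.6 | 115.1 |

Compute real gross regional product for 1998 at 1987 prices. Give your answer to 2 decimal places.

Real gross regional product 1998 = 944.6 / 1.151 = 820.68.

820.68 billion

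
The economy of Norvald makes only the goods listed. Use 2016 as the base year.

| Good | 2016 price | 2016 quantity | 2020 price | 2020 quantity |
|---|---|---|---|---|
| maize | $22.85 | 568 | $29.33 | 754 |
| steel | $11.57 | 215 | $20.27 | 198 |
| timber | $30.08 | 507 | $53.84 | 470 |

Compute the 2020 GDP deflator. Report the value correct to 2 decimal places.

Nominal GDP 2020 = 29.33·754 + 20.27·198 + 53.84·470 = 51433.08.
Real GDP 2020 (at 2016 prices) = 22.85·754 + 11.57·198 + 30.08·470 = 33657.36.
Deflator = Nominal/Real × 100 = 51433.08/33657.36 × 100 = 152.814.

152.81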